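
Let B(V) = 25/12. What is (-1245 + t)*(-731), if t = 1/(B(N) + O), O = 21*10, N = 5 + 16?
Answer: 2316183003/2545 ≈ 9.1009e+5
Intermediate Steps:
N = 21
O = 210
B(V) = 25/12 (B(V) = 25*(1/12) = 25/12)
t = 12/2545 (t = 1/(25/12 + 210) = 1/(2545/12) = 12/2545 ≈ 0.0047151)
(-1245 + t)*(-731) = (-1245 + 12/2545)*(-731) = -3168513/2545*(-731) = 2316183003/2545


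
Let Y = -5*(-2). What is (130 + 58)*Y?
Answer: 1880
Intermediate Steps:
Y = 10
(130 + 58)*Y = (130 + 58)*10 = 188*10 = 1880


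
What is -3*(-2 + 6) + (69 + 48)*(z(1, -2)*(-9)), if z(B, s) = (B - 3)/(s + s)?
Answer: -1077/2 ≈ -538.50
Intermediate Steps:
z(B, s) = (-3 + B)/(2*s) (z(B, s) = (-3 + B)/((2*s)) = (-3 + B)*(1/(2*s)) = (-3 + B)/(2*s))
-3*(-2 + 6) + (69 + 48)*(z(1, -2)*(-9)) = -3*(-2 + 6) + (69 + 48)*(((½)*(-3 + 1)/(-2))*(-9)) = -3*4 + 117*(((½)*(-½)*(-2))*(-9)) = -12 + 117*((½)*(-9)) = -12 + 117*(-9/2) = -12 - 1053/2 = -1077/2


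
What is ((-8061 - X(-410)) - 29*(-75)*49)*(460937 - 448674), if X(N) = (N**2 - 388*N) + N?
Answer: -2799103328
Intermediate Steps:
X(N) = N**2 - 387*N
((-8061 - X(-410)) - 29*(-75)*49)*(460937 - 448674) = ((-8061 - (-410)*(-387 - 410)) - 29*(-75)*49)*(460937 - 448674) = ((-8061 - (-410)*(-797)) + 2175*49)*12263 = ((-8061 - 1*326770) + 106575)*12263 = ((-8061 - 326770) + 106575)*12263 = (-334831 + 106575)*12263 = -228256*12263 = -2799103328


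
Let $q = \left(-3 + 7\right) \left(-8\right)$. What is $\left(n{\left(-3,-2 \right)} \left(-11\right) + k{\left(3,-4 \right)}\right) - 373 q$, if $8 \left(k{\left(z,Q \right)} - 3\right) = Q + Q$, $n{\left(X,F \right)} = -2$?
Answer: $11960$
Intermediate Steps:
$k{\left(z,Q \right)} = 3 + \frac{Q}{4}$ ($k{\left(z,Q \right)} = 3 + \frac{Q + Q}{8} = 3 + \frac{2 Q}{8} = 3 + \frac{Q}{4}$)
$q = -32$ ($q = 4 \left(-8\right) = -32$)
$\left(n{\left(-3,-2 \right)} \left(-11\right) + k{\left(3,-4 \right)}\right) - 373 q = \left(\left(-2\right) \left(-11\right) + \left(3 + \frac{1}{4} \left(-4\right)\right)\right) - -11936 = \left(22 + \left(3 - 1\right)\right) + 11936 = \left(22 + 2\right) + 11936 = 24 + 11936 = 11960$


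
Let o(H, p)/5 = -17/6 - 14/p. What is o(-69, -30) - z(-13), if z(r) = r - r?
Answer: -71/6 ≈ -11.833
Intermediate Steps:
o(H, p) = -85/6 - 70/p (o(H, p) = 5*(-17/6 - 14/p) = -85/6 - 70/p)
z(r) = 0
o(-69, -30) - z(-13) = (-85/6 - 70/(-30)) - 1*0 = (-85/6 - 70*(-1/30)) + 0 = (-85/6 + 7/3) + 0 = -71/6 + 0 = -71/6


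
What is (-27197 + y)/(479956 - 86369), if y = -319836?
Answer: -347033/393587 ≈ -0.88172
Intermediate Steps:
(-27197 + y)/(479956 - 86369) = (-27197 - 319836)/(479956 - 86369) = -347033/393587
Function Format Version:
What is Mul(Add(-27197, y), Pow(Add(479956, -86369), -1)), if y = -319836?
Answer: Rational(-347033, 393587) ≈ -0.88172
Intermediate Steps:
Mul(Add(-27197, y), Pow(Add(479956, -86369), -1)) = Mul(Add(-27197, -319836), Pow(Add(479956, -86369), -1)) = Mul(-347033, Pow(393587, -1)) = Mul(-347033, Rational(1, 393587)) = Rational(-347033, 393587)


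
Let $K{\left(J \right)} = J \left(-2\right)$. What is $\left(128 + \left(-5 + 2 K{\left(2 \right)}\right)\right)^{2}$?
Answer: $13225$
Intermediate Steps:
$K{\left(J \right)} = - 2 J$
$\left(128 + \left(-5 + 2 K{\left(2 \right)}\right)\right)^{2} = \left(128 + \left(-5 + 2 \left(\left(-2\right) 2\right)\right)\right)^{2} = \left(128 + \left(-5 + 2 \left(-4\right)\right)\right)^{2} = \left(128 - 13\right)^{2} = 115^{2} = 13225$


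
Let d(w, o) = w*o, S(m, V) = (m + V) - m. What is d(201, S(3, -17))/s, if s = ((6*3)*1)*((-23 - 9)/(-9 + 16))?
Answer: 7973/192 ≈ 41.526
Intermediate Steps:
S(m, V) = V (S(m, V) = (V + m) - m = V)
d(w, o) = o*w
s = -576/7 (s = (18*1)*(-32/7) = 18*(-32*1/7) = 18*(-32/7) = -576/7 ≈ -82.286)
d(201, S(3, -17))/s = (-17*201)/(-576/7) = -3417*(-7/576) = 7973/192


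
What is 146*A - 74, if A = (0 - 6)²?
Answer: 5182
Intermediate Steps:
A = 36 (A = (-6)² = 36)
146*A - 74 = 146*36 - 74 = 5256 - 74 = 5182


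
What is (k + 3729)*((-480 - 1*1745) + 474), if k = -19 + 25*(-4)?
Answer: -6321110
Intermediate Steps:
k = -119 (k = -19 - 100 = -119)
(k + 3729)*((-480 - 1*1745) + 474) = (-119 + 3729)*((-480 - 1*1745) + 474) = 3610*((-480 - 1745) + 474) = 3610*(-2225 + 474) = 3610*(-1751) = -6321110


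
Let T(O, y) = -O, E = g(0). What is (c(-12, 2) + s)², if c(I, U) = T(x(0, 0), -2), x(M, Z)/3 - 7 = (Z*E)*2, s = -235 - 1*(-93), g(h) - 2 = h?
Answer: 26569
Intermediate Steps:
g(h) = 2 + h
E = 2 (E = 2 + 0 = 2)
s = -142 (s = -235 + 93 = -142)
x(M, Z) = 21 + 12*Z (x(M, Z) = 21 + 3*((Z*2)*2) = 21 + 3*((2*Z)*2) = 21 + 3*(4*Z) = 21 + 12*Z)
c(I, U) = -21 (c(I, U) = -(21 + 12*0) = -(21 + 0) = -1*21 = -21)
(c(-12, 2) + s)² = (-21 - 142)² = (-163)² = 26569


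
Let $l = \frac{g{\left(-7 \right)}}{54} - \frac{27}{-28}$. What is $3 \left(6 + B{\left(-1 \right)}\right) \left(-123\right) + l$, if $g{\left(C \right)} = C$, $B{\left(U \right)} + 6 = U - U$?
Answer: $\frac{631}{756} \approx 0.83466$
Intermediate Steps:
$B{\left(U \right)} = -6$ ($B{\left(U \right)} = -6 + \left(U - U\right) = -6 + 0 = -6$)
$l = \frac{631}{756}$ ($l = - \frac{7}{54} - \frac{27}{-28} = \left(-7\right) \frac{1}{54} - - \frac{27}{28} = - \frac{7}{54} + \frac{27}{28} = \frac{631}{756} \approx 0.83466$)
$3 \left(6 + B{\left(-1 \right)}\right) \left(-123\right) + l = 3 \left(6 - 6\right) \left(-123\right) + \frac{631}{756} = 3 \cdot 0 \left(-123\right) + \frac{631}{756} = 0 \left(-123\right) + \frac{631}{756} = 0 + \frac{631}{756} = \frac{631}{756}$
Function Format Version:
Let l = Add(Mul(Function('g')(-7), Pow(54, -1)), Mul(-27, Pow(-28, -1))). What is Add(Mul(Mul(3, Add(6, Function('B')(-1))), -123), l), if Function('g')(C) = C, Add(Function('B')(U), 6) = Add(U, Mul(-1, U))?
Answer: Rational(631, 756) ≈ 0.83466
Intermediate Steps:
Function('B')(U) = -6 (Function('B')(U) = Add(-6, Add(U, Mul(-1, U))) = Add(-6, 0) = -6)
l = Rational(631, 756) (l = Add(Mul(-7, Pow(54, -1)), Mul(-27, Pow(-28, -1))) = Add(Mul(-7, Rational(1, 54)), Mul(-27, Rational(-1, 28))) = Add(Rational(-7, 54), Rational(27, 28)) = Rational(631, 756) ≈ 0.83466)
Add(Mul(Mul(3, Add(6, Function('B')(-1))), -123), l) = Add(Mul(Mul(3, Add(6, -6)), -123), Rational(631, 756)) = Add(Mul(Mul(3, 0), -123), Rational(631, 756)) = Add(Mul(0, -123), Rational(631, 756)) = Add(0, Rational(631, 756)) = Rational(631, 756)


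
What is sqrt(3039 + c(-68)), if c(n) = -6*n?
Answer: 3*sqrt(383) ≈ 58.711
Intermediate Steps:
sqrt(3039 + c(-68)) = sqrt(3039 - 6*(-68)) = sqrt(3039 + 408) = sqrt(3447) = 3*sqrt(383)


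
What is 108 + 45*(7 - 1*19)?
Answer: -432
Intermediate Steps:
108 + 45*(7 - 1*19) = 108 + 45*(7 - 19) = 108 + 45*(-12) = 108 - 540 = -432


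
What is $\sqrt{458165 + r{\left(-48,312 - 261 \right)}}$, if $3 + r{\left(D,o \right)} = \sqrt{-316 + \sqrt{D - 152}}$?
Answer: $\sqrt{458162 + \sqrt{2} \sqrt{-158 + 5 i \sqrt{2}}} \approx 676.88 + 0.01 i$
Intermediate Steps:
$r{\left(D,o \right)} = -3 + \sqrt{-316 + \sqrt{-152 + D}}$ ($r{\left(D,o \right)} = -3 + \sqrt{-316 + \sqrt{D - 152}} = -3 + \sqrt{-316 + \sqrt{-152 + D}}$)
$\sqrt{458165 + r{\left(-48,312 - 261 \right)}} = \sqrt{458165 - \left(3 - \sqrt{-316 + \sqrt{-152 - 48}}\right)} = \sqrt{458165 - \left(3 - \sqrt{-316 + \sqrt{-200}}\right)} = \sqrt{458165 - \left(3 - \sqrt{-316 + 10 i \sqrt{2}}\right)} = \sqrt{458162 + \sqrt{-316 + 10 i \sqrt{2}}}$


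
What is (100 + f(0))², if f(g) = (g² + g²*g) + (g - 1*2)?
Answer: 9604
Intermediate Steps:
f(g) = -2 + g + g² + g³ (f(g) = (g² + g³) + (g - 2) = (g² + g³) + (-2 + g) = -2 + g + g² + g³)
(100 + f(0))² = (100 + (-2 + 0 + 0² + 0³))² = (100 + (-2 + 0 + 0 + 0))² = (100 - 2)² = 98² = 9604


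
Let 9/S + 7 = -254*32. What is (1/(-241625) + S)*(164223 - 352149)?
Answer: 82039471152/393123875 ≈ 208.69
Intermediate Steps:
S = -9/8135 (S = 9/(-7 - 254*32) = 9/(-7 - 8128) = 9/(-8135) = 9*(-1/8135) = -9/8135 ≈ -0.0011063)
(1/(-241625) + S)*(164223 - 352149) = (1/(-241625) - 9/8135)*(164223 - 352149) = (-1/241625 - 9/8135)*(-187926) = -436552/393123875*(-187926) = 82039471152/393123875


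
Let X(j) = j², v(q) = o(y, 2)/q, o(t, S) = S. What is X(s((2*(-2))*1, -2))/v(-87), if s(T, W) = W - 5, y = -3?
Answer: -4263/2 ≈ -2131.5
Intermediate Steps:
s(T, W) = -5 + W
v(q) = 2/q
X(s((2*(-2))*1, -2))/v(-87) = (-5 - 2)²/((2/(-87))) = (-7)²/((2*(-1/87))) = 49/(-2/87) = 49*(-87/2) = -4263/2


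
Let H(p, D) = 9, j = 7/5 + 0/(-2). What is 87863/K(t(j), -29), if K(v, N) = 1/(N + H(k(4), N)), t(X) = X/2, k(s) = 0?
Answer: -1757260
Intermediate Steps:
j = 7/5 (j = 7*(⅕) + 0*(-½) = 7/5 + 0 = 7/5 ≈ 1.4000)
t(X) = X/2 (t(X) = X*(½) = X/2)
K(v, N) = 1/(9 + N) (K(v, N) = 1/(N + 9) = 1/(9 + N))
87863/K(t(j), -29) = 87863/(1/(9 - 29)) = 87863/(1/(-20)) = 87863/(-1/20) = 87863*(-20) = -1757260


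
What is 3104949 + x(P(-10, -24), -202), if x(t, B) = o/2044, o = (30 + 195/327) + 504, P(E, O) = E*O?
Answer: 691770275675/222796 ≈ 3.1049e+6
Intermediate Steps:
o = 58271/109 (o = (30 + 195*(1/327)) + 504 = (30 + 65/109) + 504 = 3335/109 + 504 = 58271/109 ≈ 534.60)
x(t, B) = 58271/222796 (x(t, B) = (58271/109)/2044 = (58271/109)*(1/2044) = 58271/222796)
3104949 + x(P(-10, -24), -202) = 3104949 + 58271/222796 = 691770275675/222796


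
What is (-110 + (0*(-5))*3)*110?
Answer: -12100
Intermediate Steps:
(-110 + (0*(-5))*3)*110 = (-110 + 0*3)*110 = (-110 + 0)*110 = -110*110 = -12100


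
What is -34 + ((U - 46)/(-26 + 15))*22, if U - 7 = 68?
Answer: -92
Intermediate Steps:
U = 75 (U = 7 + 68 = 75)
-34 + ((U - 46)/(-26 + 15))*22 = -34 + ((75 - 46)/(-26 + 15))*22 = -34 + (29/(-11))*22 = -34 + (29*(-1/11))*22 = -34 - 29/11*22 = -34 - 58 = -92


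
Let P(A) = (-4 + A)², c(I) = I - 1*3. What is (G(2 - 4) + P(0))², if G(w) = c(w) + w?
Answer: 81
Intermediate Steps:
c(I) = -3 + I (c(I) = I - 3 = -3 + I)
G(w) = -3 + 2*w (G(w) = (-3 + w) + w = -3 + 2*w)
(G(2 - 4) + P(0))² = ((-3 + 2*(2 - 4)) + (-4 + 0)²)² = ((-3 + 2*(-2)) + (-4)²)² = ((-3 - 4) + 16)² = (-7 + 16)² = 9² = 81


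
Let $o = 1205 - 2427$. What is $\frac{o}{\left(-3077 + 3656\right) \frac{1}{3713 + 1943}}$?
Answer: $- \frac{6911632}{579} \approx -11937.0$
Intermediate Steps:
$o = -1222$
$\frac{o}{\left(-3077 + 3656\right) \frac{1}{3713 + 1943}} = - \frac{1222}{\left(-3077 + 3656\right) \frac{1}{3713 + 1943}} = - \frac{1222}{579 \cdot \frac{1}{5656}} = - \frac{1222}{\frac{579}{5656}} = \left(-1222\right) \frac{5656}{579} = - \frac{6911632}{579}$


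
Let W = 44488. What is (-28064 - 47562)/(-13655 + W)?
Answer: -75626/30833 ≈ -2.4528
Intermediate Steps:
(-28064 - 47562)/(-13655 + W) = (-28064 - 47562)/(-13655 + 44488) = -75626/30833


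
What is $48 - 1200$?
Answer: $-1152$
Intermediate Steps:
$48 - 1200 = -1152$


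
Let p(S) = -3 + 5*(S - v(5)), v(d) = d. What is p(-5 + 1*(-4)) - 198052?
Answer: -198125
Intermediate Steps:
p(S) = -28 + 5*S (p(S) = -3 + 5*(S - 1*5) = -3 + 5*(S - 5) = -3 + 5*(-5 + S) = -3 + (-25 + 5*S) = -28 + 5*S)
p(-5 + 1*(-4)) - 198052 = (-28 + 5*(-5 + 1*(-4))) - 198052 = (-28 + 5*(-5 - 4)) - 198052 = (-28 + 5*(-9)) - 198052 = (-28 - 45) - 198052 = -73 - 198052 = -198125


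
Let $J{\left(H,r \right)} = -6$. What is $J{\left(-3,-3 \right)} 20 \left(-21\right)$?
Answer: $2520$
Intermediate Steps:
$J{\left(-3,-3 \right)} 20 \left(-21\right) = \left(-6\right) 20 \left(-21\right) = \left(-120\right) \left(-21\right) = 2520$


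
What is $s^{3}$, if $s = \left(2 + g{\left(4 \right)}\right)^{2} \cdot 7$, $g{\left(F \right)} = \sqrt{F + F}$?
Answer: $2173248 + 1536640 \sqrt{2} \approx 4.3464 \cdot 10^{6}$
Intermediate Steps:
$g{\left(F \right)} = \sqrt{2} \sqrt{F}$ ($g{\left(F \right)} = \sqrt{2 F} = \sqrt{2} \sqrt{F}$)
$s = 7 \left(2 + 2 \sqrt{2}\right)^{2}$ ($s = \left(2 + \sqrt{2} \sqrt{4}\right)^{2} \cdot 7 = \left(2 + \sqrt{2} \cdot 2\right)^{2} \cdot 7 = \left(2 + 2 \sqrt{2}\right)^{2} \cdot 7 = 7 \left(2 + 2 \sqrt{2}\right)^{2} \approx 163.2$)
$s^{3} = \left(84 + 56 \sqrt{2}\right)^{3}$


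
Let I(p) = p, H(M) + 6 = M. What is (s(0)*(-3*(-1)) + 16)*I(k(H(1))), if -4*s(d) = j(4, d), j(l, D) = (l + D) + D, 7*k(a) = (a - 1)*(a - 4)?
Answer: 702/7 ≈ 100.29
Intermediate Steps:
H(M) = -6 + M
k(a) = (-1 + a)*(-4 + a)/7 (k(a) = ((a - 1)*(a - 4))/7 = ((-1 + a)*(-4 + a))/7 = (-1 + a)*(-4 + a)/7)
j(l, D) = l + 2*D (j(l, D) = (D + l) + D = l + 2*D)
s(d) = -1 - d/2 (s(d) = -(4 + 2*d)/4 = -1 - d/2)
(s(0)*(-3*(-1)) + 16)*I(k(H(1))) = ((-1 - ½*0)*(-3*(-1)) + 16)*(4/7 - 5*(-6 + 1)/7 + (-6 + 1)²/7) = ((-1 + 0)*3 + 16)*(4/7 - 5/7*(-5) + (⅐)*(-5)²) = (-1*3 + 16)*(4/7 + 25/7 + (⅐)*25) = (-3 + 16)*(4/7 + 25/7 + 25/7) = 13*(54/7) = 702/7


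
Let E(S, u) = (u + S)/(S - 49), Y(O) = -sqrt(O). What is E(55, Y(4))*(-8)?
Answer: -212/3 ≈ -70.667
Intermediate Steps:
E(S, u) = (S + u)/(-49 + S)
E(55, Y(4))*(-8) = ((55 - sqrt(4))/(-49 + 55))*(-8) = ((55 - 1*2)/6)*(-8) = ((55 - 2)/6)*(-8) = ((1/6)*53)*(-8) = (53/6)*(-8) = -212/3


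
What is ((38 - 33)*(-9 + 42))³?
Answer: 4492125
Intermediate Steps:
((38 - 33)*(-9 + 42))³ = (5*33)³ = 165³ = 4492125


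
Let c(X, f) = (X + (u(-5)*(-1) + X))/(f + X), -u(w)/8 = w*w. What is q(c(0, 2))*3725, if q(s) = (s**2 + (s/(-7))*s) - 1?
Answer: 223473925/7 ≈ 3.1925e+7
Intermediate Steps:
u(w) = -8*w**2 (u(w) = -8*w*w = -8*w**2)
c(X, f) = (200 + 2*X)/(X + f) (c(X, f) = (X + (-8*(-5)**2*(-1) + X))/(f + X) = (X + (-8*25*(-1) + X))/(X + f) = (X + (-200*(-1) + X))/(X + f) = (X + (200 + X))/(X + f) = (200 + 2*X)/(X + f))
q(s) = -1 + 6*s**2/7 (q(s) = (s**2 + (s*(-1/7))*s) - 1 = (s**2 + (-s/7)*s) - 1 = (s**2 - s**2/7) - 1 = 6*s**2/7 - 1 = -1 + 6*s**2/7)
q(c(0, 2))*3725 = (-1 + 6*(2*(100 + 0)/(0 + 2))**2/7)*3725 = (-1 + 6*(2*100/2)**2/7)*3725 = (-1 + 6*(2*(1/2)*100)**2/7)*3725 = (-1 + (6/7)*100**2)*3725 = (-1 + (6/7)*10000)*3725 = (-1 + 60000/7)*3725 = (59993/7)*3725 = 223473925/7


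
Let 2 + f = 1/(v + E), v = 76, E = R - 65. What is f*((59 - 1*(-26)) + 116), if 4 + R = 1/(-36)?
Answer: -93666/251 ≈ -373.17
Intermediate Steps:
R = -145/36 (R = -4 + 1/(-36) = -4 - 1/36 = -145/36 ≈ -4.0278)
E = -2485/36 (E = -145/36 - 65 = -2485/36 ≈ -69.028)
f = -466/251 (f = -2 + 1/(76 - 2485/36) = -2 + 1/(251/36) = -2 + 36/251 = -466/251 ≈ -1.8566)
f*((59 - 1*(-26)) + 116) = -466*((59 - 1*(-26)) + 116)/251 = -466*((59 + 26) + 116)/251 = -466*(85 + 116)/251 = -466/251*201 = -93666/251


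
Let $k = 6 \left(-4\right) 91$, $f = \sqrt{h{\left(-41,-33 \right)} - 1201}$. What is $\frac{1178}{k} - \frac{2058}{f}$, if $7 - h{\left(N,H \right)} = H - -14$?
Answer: $- \frac{589}{1092} + \frac{2058 i \sqrt{47}}{235} \approx -0.53938 + 60.038 i$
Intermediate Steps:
$h{\left(N,H \right)} = -7 - H$ ($h{\left(N,H \right)} = 7 - \left(H - -14\right) = 7 - \left(H + 14\right) = 7 - \left(14 + H\right) = -7 - H$)
$f = 5 i \sqrt{47}$ ($f = \sqrt{\left(-7 - -33\right) - 1201} = \sqrt{\left(-7 + 33\right) - 1201} = \sqrt{26 - 1201} = \sqrt{-1175} = 5 i \sqrt{47} \approx 34.278 i$)
$k = -2184$ ($k = \left(-24\right) 91 = -2184$)
$\frac{1178}{k} - \frac{2058}{f} = \frac{1178}{-2184} - \frac{2058}{5 i \sqrt{47}} = 1178 \left(- \frac{1}{2184}\right) - 2058 \left(- \frac{i \sqrt{47}}{235}\right) = - \frac{589}{1092} + \frac{2058 i \sqrt{47}}{235}$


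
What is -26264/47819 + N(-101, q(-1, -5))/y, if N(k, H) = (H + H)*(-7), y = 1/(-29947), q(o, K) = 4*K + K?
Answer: -501212483814/47819 ≈ -1.0481e+7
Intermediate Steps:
q(o, K) = 5*K
y = -1/29947 ≈ -3.3392e-5
N(k, H) = -14*H (N(k, H) = (2*H)*(-7) = -14*H)
-26264/47819 + N(-101, q(-1, -5))/y = -26264/47819 + (-70*(-5))/(-1/29947) = -26264*1/47819 - 14*(-25)*(-29947) = -26264/47819 + 350*(-29947) = -26264/47819 - 10481450 = -501212483814/47819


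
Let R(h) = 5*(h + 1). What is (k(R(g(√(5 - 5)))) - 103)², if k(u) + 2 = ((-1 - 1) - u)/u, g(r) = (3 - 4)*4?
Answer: 2521744/225 ≈ 11208.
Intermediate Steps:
g(r) = -4 (g(r) = -1*4 = -4)
R(h) = 5 + 5*h (R(h) = 5*(1 + h) = 5 + 5*h)
k(u) = -2 + (-2 - u)/u (k(u) = -2 + ((-1 - 1) - u)/u = -2 + (-2 - u)/u)
(k(R(g(√(5 - 5)))) - 103)² = ((-3 - 2/(5 + 5*(-4))) - 103)² = ((-3 - 2/(5 - 20)) - 103)² = ((-3 - 2/(-15)) - 103)² = ((-3 - 2*(-1/15)) - 103)² = ((-3 + 2/15) - 103)² = (-43/15 - 103)² = (-1588/15)² = 2521744/225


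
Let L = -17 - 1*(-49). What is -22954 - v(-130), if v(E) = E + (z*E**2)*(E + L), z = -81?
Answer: -134175024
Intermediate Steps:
L = 32 (L = -17 + 49 = 32)
v(E) = E - 81*E**2*(32 + E) (v(E) = E + (-81*E**2)*(E + 32) = E + (-81*E**2)*(32 + E) = E - 81*E**2*(32 + E))
-22954 - v(-130) = -22954 - (-130)*(1 - 2592*(-130) - 81*(-130)**2) = -22954 - (-130)*(1 + 336960 - 81*16900) = -22954 - (-130)*(1 + 336960 - 1368900) = -22954 - (-130)*(-1031939) = -22954 - 1*134152070 = -22954 - 134152070 = -134175024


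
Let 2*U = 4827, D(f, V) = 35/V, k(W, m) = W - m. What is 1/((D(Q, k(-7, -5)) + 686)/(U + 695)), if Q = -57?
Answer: 6217/1337 ≈ 4.6500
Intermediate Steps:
U = 4827/2 (U = (½)*4827 = 4827/2 ≈ 2413.5)
1/((D(Q, k(-7, -5)) + 686)/(U + 695)) = 1/((35/(-7 - 1*(-5)) + 686)/(4827/2 + 695)) = 1/((35/(-7 + 5) + 686)/(6217/2)) = 1/((35/(-2) + 686)*(2/6217)) = 1/((35*(-½) + 686)*(2/6217)) = 1/((-35/2 + 686)*(2/6217)) = 1/((1337/2)*(2/6217)) = 1/(1337/6217) = 6217/1337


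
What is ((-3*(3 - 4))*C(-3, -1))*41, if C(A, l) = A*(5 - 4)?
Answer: -369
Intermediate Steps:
C(A, l) = A (C(A, l) = A*1 = A)
((-3*(3 - 4))*C(-3, -1))*41 = (-3*(3 - 4)*(-3))*41 = (-3*(-1)*(-3))*41 = (3*(-3))*41 = -9*41 = -369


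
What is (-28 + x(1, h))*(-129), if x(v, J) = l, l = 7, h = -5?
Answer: 2709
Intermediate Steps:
x(v, J) = 7
(-28 + x(1, h))*(-129) = (-28 + 7)*(-129) = -21*(-129) = 2709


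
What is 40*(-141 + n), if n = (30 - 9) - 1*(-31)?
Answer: -3560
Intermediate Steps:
n = 52 (n = 21 + 31 = 52)
40*(-141 + n) = 40*(-141 + 52) = 40*(-89) = -3560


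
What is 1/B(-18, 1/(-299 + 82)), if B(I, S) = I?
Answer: -1/18 ≈ -0.055556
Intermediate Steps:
1/B(-18, 1/(-299 + 82)) = 1/(-18) = -1/18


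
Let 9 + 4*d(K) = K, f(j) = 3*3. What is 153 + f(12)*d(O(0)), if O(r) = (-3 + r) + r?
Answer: 126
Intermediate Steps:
f(j) = 9
O(r) = -3 + 2*r
d(K) = -9/4 + K/4
153 + f(12)*d(O(0)) = 153 + 9*(-9/4 + (-3 + 2*0)/4) = 153 + 9*(-9/4 + (-3 + 0)/4) = 153 + 9*(-9/4 + (1/4)*(-3)) = 153 + 9*(-9/4 - 3/4) = 153 + 9*(-3) = 153 - 27 = 126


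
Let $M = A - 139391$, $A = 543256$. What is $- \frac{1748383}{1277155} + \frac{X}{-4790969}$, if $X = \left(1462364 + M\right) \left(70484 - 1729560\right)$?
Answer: $\frac{3954339042595537493}{6118810013195} \approx 6.4626 \cdot 10^{5}$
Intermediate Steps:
$M = 403865$ ($M = 543256 - 139391 = 403865$)
$X = -3096215744404$ ($X = \left(1462364 + 403865\right) \left(70484 - 1729560\right) = 1866229 \left(-1659076\right) = -3096215744404$)
$- \frac{1748383}{1277155} + \frac{X}{-4790969} = - \frac{1748383}{1277155} - \frac{3096215744404}{-4790969} = \left(-1748383\right) \frac{1}{1277155} - - \frac{3096215744404}{4790969} = - \frac{1748383}{1277155} + \frac{3096215744404}{4790969} = \frac{3954339042595537493}{6118810013195}$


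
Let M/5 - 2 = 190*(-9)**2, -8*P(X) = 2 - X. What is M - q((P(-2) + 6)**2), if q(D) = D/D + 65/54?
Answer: 4155721/54 ≈ 76958.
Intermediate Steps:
P(X) = -1/4 + X/8 (P(X) = -(2 - X)/8 = -1/4 + X/8)
q(D) = 119/54 (q(D) = 1 + 65*(1/54) = 1 + 65/54 = 119/54)
M = 76960 (M = 10 + 5*(190*(-9)**2) = 10 + 5*(190*81) = 10 + 5*15390 = 10 + 76950 = 76960)
M - q((P(-2) + 6)**2) = 76960 - 1*119/54 = 76960 - 119/54 = 4155721/54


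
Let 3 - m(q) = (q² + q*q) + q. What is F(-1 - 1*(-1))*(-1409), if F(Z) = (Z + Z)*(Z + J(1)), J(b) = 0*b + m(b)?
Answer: 0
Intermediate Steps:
m(q) = 3 - q - 2*q² (m(q) = 3 - ((q² + q*q) + q) = 3 - ((q² + q²) + q) = 3 - (2*q² + q) = 3 - (q + 2*q²) = 3 + (-q - 2*q²) = 3 - q - 2*q²)
J(b) = 3 - b - 2*b² (J(b) = 0*b + (3 - b - 2*b²) = 0 + (3 - b - 2*b²) = 3 - b - 2*b²)
F(Z) = 2*Z² (F(Z) = (Z + Z)*(Z + (3 - 1*1 - 2*1²)) = (2*Z)*(Z + (3 - 1 - 2*1)) = (2*Z)*(Z + (3 - 1 - 2)) = (2*Z)*(Z + 0) = (2*Z)*Z = 2*Z²)
F(-1 - 1*(-1))*(-1409) = (2*(-1 - 1*(-1))²)*(-1409) = (2*(-1 + 1)²)*(-1409) = (2*0²)*(-1409) = (2*0)*(-1409) = 0*(-1409) = 0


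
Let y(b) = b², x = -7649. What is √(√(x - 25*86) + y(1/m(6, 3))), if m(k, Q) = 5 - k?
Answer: √(1 + I*√9799) ≈ 7.0709 + 6.9998*I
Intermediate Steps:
√(√(x - 25*86) + y(1/m(6, 3))) = √(√(-7649 - 25*86) + (1/(5 - 1*6))²) = √(√(-7649 - 2150) + (1/(5 - 6))²) = √(√(-9799) + (1/(-1))²) = √(I*√9799 + (-1)²) = √(I*√9799 + 1) = √(1 + I*√9799)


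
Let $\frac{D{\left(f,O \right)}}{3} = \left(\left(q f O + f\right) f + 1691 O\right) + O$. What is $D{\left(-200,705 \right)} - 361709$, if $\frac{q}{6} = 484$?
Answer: $245681736871$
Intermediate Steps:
$q = 2904$ ($q = 6 \cdot 484 = 2904$)
$D{\left(f,O \right)} = 5076 O + 3 f \left(f + 2904 O f\right)$ ($D{\left(f,O \right)} = 3 \left(\left(\left(2904 f O + f\right) f + 1691 O\right) + O\right) = 3 \left(\left(\left(2904 O f + f\right) f + 1691 O\right) + O\right) = 3 \left(\left(\left(f + 2904 O f\right) f + 1691 O\right) + O\right) = 3 \left(\left(f \left(f + 2904 O f\right) + 1691 O\right) + O\right) = 3 \left(\left(1691 O + f \left(f + 2904 O f\right)\right) + O\right) = 3 \left(1692 O + f \left(f + 2904 O f\right)\right) = 5076 O + 3 f \left(f + 2904 O f\right)$)
$D{\left(-200,705 \right)} - 361709 = \left(3 \left(-200\right)^{2} + 5076 \cdot 705 + 8712 \cdot 705 \left(-200\right)^{2}\right) - 361709 = \left(3 \cdot 40000 + 3578580 + 8712 \cdot 705 \cdot 40000\right) - 361709 = \left(120000 + 3578580 + 245678400000\right) - 361709 = 245682098580 - 361709 = 245681736871$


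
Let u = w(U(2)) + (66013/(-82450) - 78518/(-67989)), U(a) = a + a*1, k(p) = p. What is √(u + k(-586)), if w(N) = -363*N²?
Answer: I*√8036504461377584688954/1121138610 ≈ 79.96*I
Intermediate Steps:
U(a) = 2*a (U(a) = a + a = 2*a)
u = -32555879583157/5605693050 (u = -363*(2*2)² + (66013/(-82450) - 78518/(-67989)) = -363*4² + (66013*(-1/82450) - 78518*(-1/67989)) = -363*16 + (-66013/82450 + 78518/67989) = -5808 + 1985651243/5605693050 = -32555879583157/5605693050 ≈ -5807.6)
√(u + k(-586)) = √(-32555879583157/5605693050 - 586) = √(-35840815710457/5605693050) = I*√8036504461377584688954/1121138610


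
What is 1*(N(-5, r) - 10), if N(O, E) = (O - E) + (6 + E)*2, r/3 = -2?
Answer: -9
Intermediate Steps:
r = -6 (r = 3*(-2) = -6)
N(O, E) = 12 + E + O (N(O, E) = (O - E) + (12 + 2*E) = 12 + E + O)
1*(N(-5, r) - 10) = 1*((12 - 6 - 5) - 10) = 1*(1 - 10) = 1*(-9) = -9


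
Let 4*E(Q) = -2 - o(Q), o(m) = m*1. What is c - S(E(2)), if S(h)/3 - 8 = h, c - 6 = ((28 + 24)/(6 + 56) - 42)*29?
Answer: -37469/31 ≈ -1208.7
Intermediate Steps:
o(m) = m
E(Q) = -½ - Q/4 (E(Q) = (-2 - Q)/4 = -½ - Q/4)
c = -36818/31 (c = 6 + ((28 + 24)/(6 + 56) - 42)*29 = 6 + (52/62 - 42)*29 = 6 + (52*(1/62) - 42)*29 = 6 + (26/31 - 42)*29 = 6 - 1276/31*29 = 6 - 37004/31 = -36818/31 ≈ -1187.7)
S(h) = 24 + 3*h
c - S(E(2)) = -36818/31 - (24 + 3*(-½ - ¼*2)) = -36818/31 - (24 + 3*(-½ - ½)) = -36818/31 - (24 + 3*(-1)) = -36818/31 - (24 - 3) = -36818/31 - 1*21 = -36818/31 - 21 = -37469/31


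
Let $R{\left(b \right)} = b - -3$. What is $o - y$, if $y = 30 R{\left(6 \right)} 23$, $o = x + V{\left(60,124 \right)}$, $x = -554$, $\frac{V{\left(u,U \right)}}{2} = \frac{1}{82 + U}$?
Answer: $- \frac{696691}{103} \approx -6764.0$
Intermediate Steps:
$V{\left(u,U \right)} = \frac{2}{82 + U}$
$R{\left(b \right)} = 3 + b$ ($R{\left(b \right)} = b + 3 = 3 + b$)
$o = - \frac{57061}{103}$ ($o = -554 + \frac{2}{82 + 124} = -554 + \frac{2}{206} = -554 + 2 \cdot \frac{1}{206} = -554 + \frac{1}{103} = - \frac{57061}{103} \approx -553.99$)
$y = 6210$ ($y = 30 \left(3 + 6\right) 23 = 30 \cdot 9 \cdot 23 = 270 \cdot 23 = 6210$)
$o - y = - \frac{57061}{103} - 6210 = - \frac{696691}{103}$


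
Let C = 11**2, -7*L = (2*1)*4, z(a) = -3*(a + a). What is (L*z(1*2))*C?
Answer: 11616/7 ≈ 1659.4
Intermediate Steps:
z(a) = -6*a
L = -8/7 (L = -2*1*4/7 = -2*4/7 = -1/7*8 = -8/7 ≈ -1.1429)
C = 121
(L*z(1*2))*C = -(-48)*1*2/7*121 = -(-48)*2/7*121 = -8/7*(-12)*121 = (96/7)*121 = 11616/7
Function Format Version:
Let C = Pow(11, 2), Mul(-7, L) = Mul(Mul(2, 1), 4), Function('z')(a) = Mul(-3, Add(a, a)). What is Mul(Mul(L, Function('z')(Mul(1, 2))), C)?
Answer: Rational(11616, 7) ≈ 1659.4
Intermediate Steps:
Function('z')(a) = Mul(-6, a) (Function('z')(a) = Mul(-3, Mul(2, a)) = Mul(-6, a))
L = Rational(-8, 7) (L = Mul(Rational(-1, 7), Mul(Mul(2, 1), 4)) = Mul(Rational(-1, 7), Mul(2, 4)) = Mul(Rational(-1, 7), 8) = Rational(-8, 7) ≈ -1.1429)
C = 121
Mul(Mul(L, Function('z')(Mul(1, 2))), C) = Mul(Mul(Rational(-8, 7), Mul(-6, Mul(1, 2))), 121) = Mul(Mul(Rational(-8, 7), Mul(-6, 2)), 121) = Mul(Mul(Rational(-8, 7), -12), 121) = Mul(Rational(96, 7), 121) = Rational(11616, 7)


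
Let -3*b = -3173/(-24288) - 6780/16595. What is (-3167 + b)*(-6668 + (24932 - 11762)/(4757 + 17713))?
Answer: 424964198722623687/20126097376 ≈ 2.1115e+7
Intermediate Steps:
b = 22403341/241835616 (b = -(-3173/(-24288) - 6780/16595)/3 = -(-3173*(-1/24288) - 6780*1/16595)/3 = -(3173/24288 - 1356/3319)/3 = -⅓*(-22403341/80611872) = 22403341/241835616 ≈ 0.092639)
(-3167 + b)*(-6668 + (24932 - 11762)/(4757 + 17713)) = (-3167 + 22403341/241835616)*(-6668 + (24932 - 11762)/(4757 + 17713)) = -765870992531*(-6668 + 13170/22470)/241835616 = -765870992531*(-6668 + 13170*(1/22470))/241835616 = -765870992531*(-6668 + 439/749)/241835616 = -765870992531/241835616*(-4993893/749) = 424964198722623687/20126097376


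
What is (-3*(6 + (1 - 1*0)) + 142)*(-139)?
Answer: -16819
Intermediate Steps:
(-3*(6 + (1 - 1*0)) + 142)*(-139) = (-3*(6 + (1 + 0)) + 142)*(-139) = (-3*(6 + 1) + 142)*(-139) = (-3*7 + 142)*(-139) = (-21 + 142)*(-139) = 121*(-139) = -16819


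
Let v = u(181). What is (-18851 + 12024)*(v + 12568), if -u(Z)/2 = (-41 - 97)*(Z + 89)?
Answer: -594549776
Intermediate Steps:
u(Z) = 24564 + 276*Z (u(Z) = -2*(-41 - 97)*(Z + 89) = -(-276)*(89 + Z) = -2*(-12282 - 138*Z) = 24564 + 276*Z)
v = 74520 (v = 24564 + 276*181 = 24564 + 49956 = 74520)
(-18851 + 12024)*(v + 12568) = (-18851 + 12024)*(74520 + 12568) = -6827*87088 = -594549776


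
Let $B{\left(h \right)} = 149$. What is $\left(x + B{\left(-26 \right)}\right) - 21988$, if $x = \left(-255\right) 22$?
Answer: $-27449$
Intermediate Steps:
$x = -5610$
$\left(x + B{\left(-26 \right)}\right) - 21988 = \left(-5610 + 149\right) - 21988 = -5461 - 21988 = -27449$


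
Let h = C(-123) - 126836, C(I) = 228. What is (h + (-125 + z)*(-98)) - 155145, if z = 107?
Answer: -279989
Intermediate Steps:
h = -126608 (h = 228 - 126836 = -126608)
(h + (-125 + z)*(-98)) - 155145 = (-126608 + (-125 + 107)*(-98)) - 155145 = (-126608 - 18*(-98)) - 155145 = (-126608 + 1764) - 155145 = -124844 - 155145 = -279989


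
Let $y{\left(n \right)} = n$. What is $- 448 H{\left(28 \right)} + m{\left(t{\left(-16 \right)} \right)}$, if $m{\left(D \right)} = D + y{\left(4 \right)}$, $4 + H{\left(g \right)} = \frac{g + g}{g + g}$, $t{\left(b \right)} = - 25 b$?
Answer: $1748$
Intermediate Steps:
$H{\left(g \right)} = -3$ ($H{\left(g \right)} = -4 + \frac{g + g}{g + g} = -4 + \frac{2 g}{2 g} = -4 + 2 g \frac{1}{2 g} = -4 + 1 = -3$)
$m{\left(D \right)} = 4 + D$ ($m{\left(D \right)} = D + 4 = 4 + D$)
$- 448 H{\left(28 \right)} + m{\left(t{\left(-16 \right)} \right)} = \left(-448\right) \left(-3\right) + \left(4 - -400\right) = 1344 + \left(4 + 400\right) = 1344 + 404 = 1748$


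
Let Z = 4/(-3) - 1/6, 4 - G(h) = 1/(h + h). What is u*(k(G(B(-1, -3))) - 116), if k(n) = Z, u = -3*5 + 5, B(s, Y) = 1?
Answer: 1175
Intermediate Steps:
G(h) = 4 - 1/(2*h) (G(h) = 4 - 1/(h + h) = 4 - 1/(2*h))
u = -10 (u = -15 + 5 = -10)
Z = -3/2 (Z = 4*(-⅓) - 1*⅙ = -4/3 - ⅙ = -3/2 ≈ -1.5000)
k(n) = -3/2
u*(k(G(B(-1, -3))) - 116) = -10*(-3/2 - 116) = -10*(-235/2) = 1175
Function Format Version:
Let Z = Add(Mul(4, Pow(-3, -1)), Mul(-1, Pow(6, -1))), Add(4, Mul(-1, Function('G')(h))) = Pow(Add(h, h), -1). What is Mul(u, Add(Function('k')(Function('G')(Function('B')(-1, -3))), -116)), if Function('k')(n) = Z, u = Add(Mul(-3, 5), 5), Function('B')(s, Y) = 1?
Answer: 1175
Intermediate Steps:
Function('G')(h) = Add(4, Mul(Rational(-1, 2), Pow(h, -1))) (Function('G')(h) = Add(4, Mul(-1, Pow(Add(h, h), -1))) = Add(4, Mul(-1, Pow(Mul(2, h), -1))) = Add(4, Mul(-1, Mul(Rational(1, 2), Pow(h, -1)))) = Add(4, Mul(Rational(-1, 2), Pow(h, -1))))
u = -10 (u = Add(-15, 5) = -10)
Z = Rational(-3, 2) (Z = Add(Mul(4, Rational(-1, 3)), Mul(-1, Rational(1, 6))) = Add(Rational(-4, 3), Rational(-1, 6)) = Rational(-3, 2) ≈ -1.5000)
Function('k')(n) = Rational(-3, 2)
Mul(u, Add(Function('k')(Function('G')(Function('B')(-1, -3))), -116)) = Mul(-10, Add(Rational(-3, 2), -116)) = Mul(-10, Rational(-235, 2)) = 1175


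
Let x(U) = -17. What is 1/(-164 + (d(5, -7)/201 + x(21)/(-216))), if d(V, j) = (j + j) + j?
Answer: -14472/2373781 ≈ -0.0060966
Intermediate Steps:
d(V, j) = 3*j (d(V, j) = 2*j + j = 3*j)
1/(-164 + (d(5, -7)/201 + x(21)/(-216))) = 1/(-164 + ((3*(-7))/201 - 17/(-216))) = 1/(-164 + (-21*1/201 - 17*(-1/216))) = 1/(-164 + (-7/67 + 17/216)) = 1/(-164 - 373/14472) = 1/(-2373781/14472) = -14472/2373781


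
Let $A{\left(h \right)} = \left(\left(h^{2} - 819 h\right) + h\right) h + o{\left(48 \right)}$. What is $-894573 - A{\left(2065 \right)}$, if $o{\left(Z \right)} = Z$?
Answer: $-5318383196$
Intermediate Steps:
$A{\left(h \right)} = 48 + h \left(h^{2} - 818 h\right)$ ($A{\left(h \right)} = \left(\left(h^{2} - 819 h\right) + h\right) h + 48 = \left(h^{2} - 818 h\right) h + 48 = h \left(h^{2} - 818 h\right) + 48 = 48 + h \left(h^{2} - 818 h\right)$)
$-894573 - A{\left(2065 \right)} = -894573 - \left(48 + 2065^{3} - 818 \cdot 2065^{2}\right) = -894573 - \left(48 + 8805624625 - 3488136050\right) = -894573 - 5317488623 = -5318383196$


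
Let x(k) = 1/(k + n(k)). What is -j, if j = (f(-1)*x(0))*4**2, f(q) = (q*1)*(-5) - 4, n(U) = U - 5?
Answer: 16/5 ≈ 3.2000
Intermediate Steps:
n(U) = -5 + U
f(q) = -4 - 5*q (f(q) = q*(-5) - 4 = -5*q - 4 = -4 - 5*q)
x(k) = 1/(-5 + 2*k) (x(k) = 1/(k + (-5 + k)) = 1/(-5 + 2*k))
j = -16/5 (j = ((-4 - 5*(-1))/(-5 + 2*0))*4**2 = ((-4 + 5)/(-5 + 0))*16 = (1/(-5))*16 = (1*(-1/5))*16 = -1/5*16 = -16/5 ≈ -3.2000)
-j = -1*(-16/5) = 16/5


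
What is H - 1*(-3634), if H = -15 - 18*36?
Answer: 2971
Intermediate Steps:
H = -663 (H = -15 - 648 = -663)
H - 1*(-3634) = -663 - 1*(-3634) = -663 + 3634 = 2971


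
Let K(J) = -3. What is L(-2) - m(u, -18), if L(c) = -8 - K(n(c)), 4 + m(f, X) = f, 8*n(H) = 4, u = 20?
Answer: -21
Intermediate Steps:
n(H) = ½ (n(H) = (⅛)*4 = ½)
m(f, X) = -4 + f
L(c) = -5 (L(c) = -8 - 1*(-3) = -8 + 3 = -5)
L(-2) - m(u, -18) = -5 - (-4 + 20) = -5 - 1*16 = -5 - 16 = -21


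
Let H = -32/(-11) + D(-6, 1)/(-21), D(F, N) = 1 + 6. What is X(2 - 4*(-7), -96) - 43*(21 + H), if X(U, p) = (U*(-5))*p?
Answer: 441746/33 ≈ 13386.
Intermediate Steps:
D(F, N) = 7
X(U, p) = -5*U*p (X(U, p) = (-5*U)*p = -5*U*p)
H = 85/33 (H = -32/(-11) + 7/(-21) = -32*(-1/11) + 7*(-1/21) = 32/11 - ⅓ = 85/33 ≈ 2.5758)
X(2 - 4*(-7), -96) - 43*(21 + H) = -5*(2 - 4*(-7))*(-96) - 43*(21 + 85/33) = -5*(2 + 28)*(-96) - 43*778/33 = -5*30*(-96) - 33454/33 = 14400 - 33454/33 = 441746/33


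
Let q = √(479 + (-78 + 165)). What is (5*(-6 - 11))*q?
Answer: -85*√566 ≈ -2022.2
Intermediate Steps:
q = √566 (q = √(479 + 87) = √566 ≈ 23.791)
(5*(-6 - 11))*q = (5*(-6 - 11))*√566 = (5*(-17))*√566 = -85*√566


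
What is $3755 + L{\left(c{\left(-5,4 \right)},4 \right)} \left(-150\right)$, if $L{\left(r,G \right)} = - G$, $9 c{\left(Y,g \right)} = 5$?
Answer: $4355$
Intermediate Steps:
$c{\left(Y,g \right)} = \frac{5}{9}$ ($c{\left(Y,g \right)} = \frac{1}{9} \cdot 5 = \frac{5}{9}$)
$3755 + L{\left(c{\left(-5,4 \right)},4 \right)} \left(-150\right) = 3755 + \left(-1\right) 4 \left(-150\right) = 3755 - -600 = 3755 + 600 = 4355$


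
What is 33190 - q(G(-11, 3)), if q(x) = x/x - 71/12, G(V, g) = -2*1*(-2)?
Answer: 398339/12 ≈ 33195.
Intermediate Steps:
G(V, g) = 4 (G(V, g) = -2*(-2) = 4)
q(x) = -59/12 (q(x) = 1 - 71*1/12 = 1 - 71/12 = -59/12)
33190 - q(G(-11, 3)) = 33190 - 1*(-59/12) = 33190 + 59/12 = 398339/12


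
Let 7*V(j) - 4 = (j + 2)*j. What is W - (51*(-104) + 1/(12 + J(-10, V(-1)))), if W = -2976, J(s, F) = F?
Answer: 202529/87 ≈ 2327.9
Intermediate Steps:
V(j) = 4/7 + j*(2 + j)/7 (V(j) = 4/7 + ((j + 2)*j)/7 = 4/7 + ((2 + j)*j)/7 = 4/7 + (j*(2 + j))/7 = 4/7 + j*(2 + j)/7)
W - (51*(-104) + 1/(12 + J(-10, V(-1)))) = -2976 - (51*(-104) + 1/(12 + (4/7 + (⅐)*(-1)² + (2/7)*(-1)))) = -2976 - (-5304 + 1/(12 + (4/7 + (⅐)*1 - 2/7))) = -2976 - (-5304 + 1/(12 + (4/7 + ⅐ - 2/7))) = -2976 - (-5304 + 1/(12 + 3/7)) = -2976 - (-5304 + 1/(87/7)) = -2976 - (-5304 + 7/87) = -2976 - 1*(-461441/87) = -2976 + 461441/87 = 202529/87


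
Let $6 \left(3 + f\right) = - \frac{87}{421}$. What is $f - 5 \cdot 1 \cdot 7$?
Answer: $- \frac{32025}{842} \approx -38.034$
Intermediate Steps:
$f = - \frac{2555}{842}$ ($f = -3 + \frac{\left(-87\right) \frac{1}{421}}{6} = -3 + \frac{1}{6} \left(- \frac{87}{421}\right) = -3 - \frac{29}{842} = - \frac{2555}{842} \approx -3.0344$)
$f - 5 \cdot 1 \cdot 7 = - \frac{2555}{842} - 5 \cdot 1 \cdot 7 = - \frac{2555}{842} - 5 \cdot 7 = - \frac{2555}{842} - 35 = - \frac{32025}{842}$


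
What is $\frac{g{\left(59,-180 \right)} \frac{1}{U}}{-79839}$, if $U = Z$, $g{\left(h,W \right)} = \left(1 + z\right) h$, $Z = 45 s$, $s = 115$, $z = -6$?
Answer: $\frac{59}{82633365} \approx 7.14 \cdot 10^{-7}$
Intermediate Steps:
$Z = 5175$ ($Z = 45 \cdot 115 = 5175$)
$g{\left(h,W \right)} = - 5 h$ ($g{\left(h,W \right)} = \left(1 - 6\right) h = - 5 h$)
$U = 5175$
$\frac{g{\left(59,-180 \right)} \frac{1}{U}}{-79839} = \frac{\left(-5\right) 59 \cdot \frac{1}{5175}}{-79839} = \left(-295\right) \frac{1}{5175} \left(- \frac{1}{79839}\right) = \left(- \frac{59}{1035}\right) \left(- \frac{1}{79839}\right) = \frac{59}{82633365}$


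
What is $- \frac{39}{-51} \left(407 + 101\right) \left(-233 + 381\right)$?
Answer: $\frac{977392}{17} \approx 57494.0$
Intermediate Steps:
$- \frac{39}{-51} \left(407 + 101\right) \left(-233 + 381\right) = \left(-39\right) \left(- \frac{1}{51}\right) 508 \cdot 148 = \frac{13}{17} \cdot 75184 = \frac{977392}{17}$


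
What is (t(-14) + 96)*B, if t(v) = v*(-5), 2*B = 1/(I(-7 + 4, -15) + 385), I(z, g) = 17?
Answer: 83/402 ≈ 0.20647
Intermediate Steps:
B = 1/804 (B = 1/(2*(17 + 385)) = (½)/402 = (½)*(1/402) = 1/804 ≈ 0.0012438)
t(v) = -5*v
(t(-14) + 96)*B = (-5*(-14) + 96)*(1/804) = (70 + 96)*(1/804) = 166*(1/804) = 83/402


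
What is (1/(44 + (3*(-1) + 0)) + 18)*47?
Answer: 34733/41 ≈ 847.15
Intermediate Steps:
(1/(44 + (3*(-1) + 0)) + 18)*47 = (1/(44 + (-3 + 0)) + 18)*47 = (1/(44 - 3) + 18)*47 = (1/41 + 18)*47 = (739/41)*47 = 34733/41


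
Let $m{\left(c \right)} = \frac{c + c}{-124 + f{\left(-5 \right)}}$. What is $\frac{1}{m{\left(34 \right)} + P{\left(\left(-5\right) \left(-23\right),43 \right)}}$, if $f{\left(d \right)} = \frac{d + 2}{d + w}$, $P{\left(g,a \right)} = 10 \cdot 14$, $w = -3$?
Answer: $\frac{989}{137916} \approx 0.007171$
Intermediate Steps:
$P{\left(g,a \right)} = 140$
$f{\left(d \right)} = \frac{2 + d}{-3 + d}$ ($f{\left(d \right)} = \frac{d + 2}{d - 3} = \frac{2 + d}{-3 + d}$)
$m{\left(c \right)} = - \frac{16 c}{989}$ ($m{\left(c \right)} = \frac{c + c}{-124 + \frac{2 - 5}{-3 - 5}} = \frac{2 c}{-124 + \frac{1}{-8} \left(-3\right)} = \frac{2 c}{-124 - - \frac{3}{8}} = \frac{2 c}{-124 + \frac{3}{8}} = \frac{2 c}{- \frac{989}{8}} = 2 c \left(- \frac{8}{989}\right) = - \frac{16 c}{989}$)
$\frac{1}{m{\left(34 \right)} + P{\left(\left(-5\right) \left(-23\right),43 \right)}} = \frac{1}{\left(- \frac{16}{989}\right) 34 + 140} = \frac{1}{- \frac{544}{989} + 140} = \frac{1}{\frac{137916}{989}} = \frac{989}{137916}$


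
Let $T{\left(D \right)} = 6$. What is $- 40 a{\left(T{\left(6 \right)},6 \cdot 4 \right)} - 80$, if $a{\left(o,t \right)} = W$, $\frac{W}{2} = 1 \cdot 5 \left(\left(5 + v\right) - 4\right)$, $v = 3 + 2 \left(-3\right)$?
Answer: $720$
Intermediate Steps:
$v = -3$ ($v = 3 - 6 = -3$)
$W = -20$ ($W = 2 \cdot 1 \cdot 5 \left(\left(5 - 3\right) - 4\right) = 2 \cdot 5 \left(2 - 4\right) = 2 \cdot 5 \left(-2\right) = 2 \left(-10\right) = -20$)
$a{\left(o,t \right)} = -20$
$- 40 a{\left(T{\left(6 \right)},6 \cdot 4 \right)} - 80 = \left(-40\right) \left(-20\right) - 80 = 800 - 80 = 720$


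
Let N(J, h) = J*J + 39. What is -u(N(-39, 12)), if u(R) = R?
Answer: -1560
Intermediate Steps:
N(J, h) = 39 + J² (N(J, h) = J² + 39 = 39 + J²)
-u(N(-39, 12)) = -(39 + (-39)²) = -(39 + 1521) = -1*1560 = -1560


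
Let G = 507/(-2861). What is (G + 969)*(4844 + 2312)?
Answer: 19835015112/2861 ≈ 6.9329e+6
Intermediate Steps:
G = -507/2861 (G = 507*(-1/2861) = -507/2861 ≈ -0.17721)
(G + 969)*(4844 + 2312) = (-507/2861 + 969)*(4844 + 2312) = (2771802/2861)*7156 = 19835015112/2861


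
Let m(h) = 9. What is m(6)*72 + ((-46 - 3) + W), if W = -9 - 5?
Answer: 585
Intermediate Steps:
W = -14
m(6)*72 + ((-46 - 3) + W) = 9*72 + ((-46 - 3) - 14) = 648 + (-49 - 14) = 648 - 63 = 585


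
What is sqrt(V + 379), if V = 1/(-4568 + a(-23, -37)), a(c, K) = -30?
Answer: sqrt(66220358)/418 ≈ 19.468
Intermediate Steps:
V = -1/4598 (V = 1/(-4568 - 30) = 1/(-4598) = -1/4598 ≈ -0.00021749)
sqrt(V + 379) = sqrt(-1/4598 + 379) = sqrt(1742641/4598) = sqrt(66220358)/418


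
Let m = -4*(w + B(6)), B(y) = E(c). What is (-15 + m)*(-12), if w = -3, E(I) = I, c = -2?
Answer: -60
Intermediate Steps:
B(y) = -2
m = 20 (m = -4*(-3 - 2) = -4*(-5) = 20)
(-15 + m)*(-12) = (-15 + 20)*(-12) = 5*(-12) = -60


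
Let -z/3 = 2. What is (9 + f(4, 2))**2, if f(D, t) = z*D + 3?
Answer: 144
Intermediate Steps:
z = -6 (z = -3*2 = -6)
f(D, t) = 3 - 6*D (f(D, t) = -6*D + 3 = 3 - 6*D)
(9 + f(4, 2))**2 = (9 + (3 - 6*4))**2 = (9 + (3 - 24))**2 = (9 - 21)**2 = (-12)**2 = 144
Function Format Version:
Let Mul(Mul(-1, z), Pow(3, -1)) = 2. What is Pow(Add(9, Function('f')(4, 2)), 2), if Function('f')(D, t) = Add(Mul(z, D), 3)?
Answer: 144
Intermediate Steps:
z = -6 (z = Mul(-3, 2) = -6)
Function('f')(D, t) = Add(3, Mul(-6, D)) (Function('f')(D, t) = Add(Mul(-6, D), 3) = Add(3, Mul(-6, D)))
Pow(Add(9, Function('f')(4, 2)), 2) = Pow(Add(9, Add(3, Mul(-6, 4))), 2) = Pow(Add(9, Add(3, -24)), 2) = Pow(Add(9, -21), 2) = Pow(-12, 2) = 144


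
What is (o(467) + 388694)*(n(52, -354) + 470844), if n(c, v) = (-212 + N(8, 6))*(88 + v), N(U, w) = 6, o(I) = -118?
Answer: 204251088640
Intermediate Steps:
n(c, v) = -18128 - 206*v (n(c, v) = (-212 + 6)*(88 + v) = -206*(88 + v) = -18128 - 206*v)
(o(467) + 388694)*(n(52, -354) + 470844) = (-118 + 388694)*((-18128 - 206*(-354)) + 470844) = 388576*((-18128 + 72924) + 470844) = 388576*(54796 + 470844) = 388576*525640 = 204251088640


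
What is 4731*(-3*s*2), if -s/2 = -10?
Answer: -567720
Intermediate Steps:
s = 20 (s = -2*(-10) = 20)
4731*(-3*s*2) = 4731*(-3*20*2) = 4731*(-60*2) = 4731*(-120) = -567720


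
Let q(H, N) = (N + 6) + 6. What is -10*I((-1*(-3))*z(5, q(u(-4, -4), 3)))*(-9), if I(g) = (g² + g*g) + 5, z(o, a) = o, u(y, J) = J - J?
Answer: 40950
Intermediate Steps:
u(y, J) = 0
q(H, N) = 12 + N (q(H, N) = (6 + N) + 6 = 12 + N)
I(g) = 5 + 2*g² (I(g) = (g² + g²) + 5 = 2*g² + 5 = 5 + 2*g²)
-10*I((-1*(-3))*z(5, q(u(-4, -4), 3)))*(-9) = -10*(5 + 2*(-1*(-3)*5)²)*(-9) = -10*(5 + 2*(3*5)²)*(-9) = -10*(5 + 2*15²)*(-9) = -10*(5 + 2*225)*(-9) = -10*(5 + 450)*(-9) = -10*455*(-9) = -4550*(-9) = 40950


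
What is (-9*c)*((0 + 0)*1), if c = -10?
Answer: 0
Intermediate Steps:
(-9*c)*((0 + 0)*1) = (-9*(-10))*((0 + 0)*1) = 90*(0*1) = 90*0 = 0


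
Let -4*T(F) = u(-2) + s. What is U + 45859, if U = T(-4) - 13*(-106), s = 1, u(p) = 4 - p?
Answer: 188941/4 ≈ 47235.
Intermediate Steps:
T(F) = -7/4 (T(F) = -((4 - 1*(-2)) + 1)/4 = -((4 + 2) + 1)/4 = -(6 + 1)/4 = -¼*7 = -7/4)
U = 5505/4 (U = -7/4 - 13*(-106) = -7/4 + 1378 = 5505/4 ≈ 1376.3)
U + 45859 = 5505/4 + 45859 = 188941/4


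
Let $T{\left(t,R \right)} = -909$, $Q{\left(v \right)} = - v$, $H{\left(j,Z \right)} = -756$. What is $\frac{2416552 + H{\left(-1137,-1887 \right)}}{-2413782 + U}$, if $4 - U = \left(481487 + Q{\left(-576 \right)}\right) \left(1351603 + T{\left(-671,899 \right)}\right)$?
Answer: $- \frac{603949}{162780503875} \approx -3.7102 \cdot 10^{-6}$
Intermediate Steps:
$U = -651119601718$ ($U = 4 - \left(481487 - -576\right) \left(1351603 - 909\right) = 4 - \left(481487 + 576\right) 1350694 = 4 - 482063 \cdot 1350694 = 4 - 651119601722 = -651119601718$)
$\frac{2416552 + H{\left(-1137,-1887 \right)}}{-2413782 + U} = \frac{2416552 - 756}{-2413782 - 651119601718} = \frac{2415796}{-651122015500} = 2415796 \left(- \frac{1}{651122015500}\right) = - \frac{603949}{162780503875}$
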